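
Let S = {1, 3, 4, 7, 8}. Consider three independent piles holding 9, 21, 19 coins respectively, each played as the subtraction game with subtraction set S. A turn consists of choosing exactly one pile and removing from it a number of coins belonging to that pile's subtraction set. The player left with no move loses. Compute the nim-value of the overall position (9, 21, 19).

5

All piles use S = {1, 3, 4, 7, 8}:
G(0) = 0
G(1) = mex{0} = 1
G(2) = mex{1} = 0
G(3) = mex{0,0} = 1
G(4) = mex{1,1,0} = 2
G(5) = mex{2,0,1} = 3
G(6) = mex{3,1,0} = 2
G(7) = mex{2,2,1,0} = 3
G(8) = mex{3,3,2,1,0} = 4
G(9) = mex{4,2,3,0,1} = 5
G(10) = mex{5,3,2,1,0} = 4
G(11) = mex{4,4,3,2,1} = 0
G(12) = mex{0,5,4,3,2} = 1
G(13) = mex{1,4,5,2,3} = 0
G(14) = mex{0,0,4,3,2} = 1
G(15) = mex{1,1,0,4,3} = 2
G(16) = mex{2,0,1,5,4} = 3
G(17) = mex{3,1,0,4,5} = 2
G(18) = mex{2,2,1,0,4} = 3
G(19) = mex{3,3,2,1,0} = 4
G(20) = mex{4,2,3,0,1} = 5
G(21) = mex{5,3,2,1,0} = 4
Pile A: G(9) = 5.
Pile B: G(21) = 4.
Pile C: G(19) = 4.
Combined Grundy value = 5 ⊕ 4 ⊕ 4 = 5.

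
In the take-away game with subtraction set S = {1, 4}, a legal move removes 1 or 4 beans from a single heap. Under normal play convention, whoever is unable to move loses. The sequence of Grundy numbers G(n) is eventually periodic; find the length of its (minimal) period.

G(0) = 0
G(1) = mex{0} = 1
G(2) = mex{1} = 0
G(3) = mex{0} = 1
G(4) = mex{1,0} = 2
G(5) = mex{2,1} = 0
G(6) = mex{0,0} = 1
G(7) = mex{1,1} = 0
G(8) = mex{0,2} = 1
G(9) = mex{1,0} = 2
G(10) = mex{2,1} = 0
G(11) = mex{0,0} = 1
G(12) = mex{1,1} = 0
G(13) = mex{0,2} = 1
G(14) = mex{1,0} = 2
G(n+5) = G(n) holds for n = 0,…,3 (a full window of length max(S) = 4), so the sequence is purely periodic with period 5.

5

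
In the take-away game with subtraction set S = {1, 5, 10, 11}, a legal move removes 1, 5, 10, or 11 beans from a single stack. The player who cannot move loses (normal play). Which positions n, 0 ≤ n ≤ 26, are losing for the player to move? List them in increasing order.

G(0) = 0
G(1) = mex{0} = 1
G(2) = mex{1} = 0
G(3) = mex{0} = 1
G(4) = mex{1} = 0
G(5) = mex{0,0} = 1
G(6) = mex{1,1} = 0
G(7) = mex{0,0} = 1
G(8) = mex{1,1} = 0
G(9) = mex{0,0} = 1
G(10) = mex{1,1,0} = 2
G(11) = mex{2,0,1,0} = 3
G(12) = mex{3,1,0,1} = 2
G(13) = mex{2,0,1,0} = 3
G(14) = mex{3,1,0,1} = 2
G(15) = mex{2,2,1,0} = 3
G(16) = mex{3,3,0,1} = 2
G(17) = mex{2,2,1,0} = 3
G(18) = mex{3,3,0,1} = 2
G(19) = mex{2,2,1,0} = 3
G(20) = mex{3,3,2,1} = 0
G(21) = mex{0,2,3,2} = 1
G(22) = mex{1,3,2,3} = 0
G(23) = mex{0,2,3,2} = 1
G(24) = mex{1,3,2,3} = 0
G(25) = mex{0,0,3,2} = 1
G(26) = mex{1,1,2,3} = 0
P-positions are exactly the n with G(n) = 0.

0, 2, 4, 6, 8, 20, 22, 24, 26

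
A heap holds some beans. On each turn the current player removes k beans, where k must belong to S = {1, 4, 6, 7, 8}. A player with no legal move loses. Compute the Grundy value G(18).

G(0) = 0
G(1) = mex{0} = 1
G(2) = mex{1} = 0
G(3) = mex{0} = 1
G(4) = mex{1,0} = 2
G(5) = mex{2,1} = 0
G(6) = mex{0,0,0} = 1
G(7) = mex{1,1,1,0} = 2
G(8) = mex{2,2,0,1,0} = 3
G(9) = mex{3,0,1,0,1} = 2
G(10) = mex{2,1,2,1,0} = 3
G(11) = mex{3,2,0,2,1} = 4
G(12) = mex{4,3,1,0,2} = 5
G(13) = mex{5,2,2,1,0} = 3
G(14) = mex{3,3,3,2,1} = 0
G(15) = mex{0,4,2,3,2} = 1
G(16) = mex{1,5,3,2,3} = 0
G(17) = mex{0,3,4,3,2} = 1
G(18) = mex{1,0,5,4,3} = 2

2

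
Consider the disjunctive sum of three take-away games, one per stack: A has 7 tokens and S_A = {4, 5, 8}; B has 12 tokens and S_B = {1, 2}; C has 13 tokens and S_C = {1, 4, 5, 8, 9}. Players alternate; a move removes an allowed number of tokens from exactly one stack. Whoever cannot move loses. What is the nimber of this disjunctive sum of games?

0

Stack A, S = {4, 5, 8}:
G(0) = 0
G(1) = mex{} = 0
G(2) = mex{} = 0
G(3) = mex{} = 0
G(4) = mex{0} = 1
G(5) = mex{0,0} = 1
G(6) = mex{0,0} = 1
G(7) = mex{0,0} = 1
G_A(7) = 1.
Stack B, S = {1, 2}:
G(0) = 0
G(1) = mex{0} = 1
G(2) = mex{1,0} = 2
G(3) = mex{2,1} = 0
G(4) = mex{0,2} = 1
G(5) = mex{1,0} = 2
G(6) = mex{2,1} = 0
G(7) = mex{0,2} = 1
G(8) = mex{1,0} = 2
G(9) = mex{2,1} = 0
G(10) = mex{0,2} = 1
G(11) = mex{1,0} = 2
G(12) = mex{2,1} = 0
G_B(12) = 0.
Stack C, S = {1, 4, 5, 8, 9}:
n :  0  1  2  3  4  5  6  7  8  9 10 11 12 13
G :  0  1  0  1  2  3  2  3  4  5  4  5  0  1
G_C(13) = 1.
Combined Grundy value = 1 ⊕ 0 ⊕ 1 = 0.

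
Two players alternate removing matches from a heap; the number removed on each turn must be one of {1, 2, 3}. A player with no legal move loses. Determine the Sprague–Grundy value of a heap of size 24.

G(0) = 0
G(1) = mex{0} = 1
G(2) = mex{1,0} = 2
G(3) = mex{2,1,0} = 3
G(4) = mex{3,2,1} = 0
G(5) = mex{0,3,2} = 1
G(6) = mex{1,0,3} = 2
G(7) = mex{2,1,0} = 3
G(8) = mex{3,2,1} = 0
G(9) = mex{0,3,2} = 1
G(10) = mex{1,0,3} = 2
G(11) = mex{2,1,0} = 3
G(12) = mex{3,2,1} = 0
G(13) = mex{0,3,2} = 1
G(14) = mex{1,0,3} = 2
G(15) = mex{2,1,0} = 3
G(16) = mex{3,2,1} = 0
G(17) = mex{0,3,2} = 1
G(18) = mex{1,0,3} = 2
G(19) = mex{2,1,0} = 3
G(20) = mex{3,2,1} = 0
G(21) = mex{0,3,2} = 1
G(22) = mex{1,0,3} = 2
G(23) = mex{2,1,0} = 3
G(24) = mex{3,2,1} = 0

0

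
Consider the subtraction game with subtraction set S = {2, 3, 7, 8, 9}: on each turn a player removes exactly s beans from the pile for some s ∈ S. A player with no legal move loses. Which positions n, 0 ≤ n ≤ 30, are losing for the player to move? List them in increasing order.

0, 1, 5, 6, 11, 16, 17, 21, 22, 27

G(0) = 0
G(1) = mex{} = 0
G(2) = mex{0} = 1
G(3) = mex{0,0} = 1
G(4) = mex{1,0} = 2
G(5) = mex{1,1} = 0
G(6) = mex{2,1} = 0
G(7) = mex{0,2,0} = 1
G(8) = mex{0,0,0,0} = 1
G(9) = mex{1,0,1,0,0} = 2
G(10) = mex{1,1,1,1,0} = 2
G(11) = mex{2,1,2,1,1} = 0
G(12) = mex{2,2,0,2,1} = 3
G(13) = mex{0,2,0,0,2} = 1
G(14) = mex{3,0,1,0,0} = 2
G(15) = mex{1,3,1,1,0} = 2
G(16) = mex{2,1,2,1,1} = 0
G(17) = mex{2,2,2,2,1} = 0
G(18) = mex{0,2,0,2,2} = 1
G(19) = mex{0,0,3,0,2} = 1
G(20) = mex{1,0,1,3,0} = 2
G(21) = mex{1,1,2,1,3} = 0
G(22) = mex{2,1,2,2,1} = 0
G(23) = mex{0,2,0,2,2} = 1
G(24) = mex{0,0,0,0,2} = 1
G(25) = mex{1,0,1,0,0} = 2
G(26) = mex{1,1,1,1,0} = 2
G(27) = mex{2,1,2,1,1} = 0
G(28) = mex{2,2,0,2,1} = 3
G(29) = mex{0,2,0,0,2} = 1
G(30) = mex{3,0,1,0,0} = 2
P-positions are exactly the n with G(n) = 0.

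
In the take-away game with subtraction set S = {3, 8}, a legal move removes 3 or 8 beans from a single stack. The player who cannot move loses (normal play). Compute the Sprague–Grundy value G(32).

n :  0  1  2  3  4  5  6  7  8  9 10 11 12 13 14 15 16 17 18 19 20 21 22 23 24 25 26 27 28 29 30 31 32
G :  0  0  0  1  1  1  0  0  2  1  1  0  0  0  1  1  1  0  0  2  1  1  0  0  0  1  1  1  0  0  2  1  1

1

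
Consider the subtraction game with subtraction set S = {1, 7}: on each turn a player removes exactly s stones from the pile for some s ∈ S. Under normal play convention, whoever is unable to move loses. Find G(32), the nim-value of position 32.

G(0) = 0
G(1) = mex{0} = 1
G(2) = mex{1} = 0
G(3) = mex{0} = 1
G(4) = mex{1} = 0
G(5) = mex{0} = 1
G(6) = mex{1} = 0
G(7) = mex{0,0} = 1
G(8) = mex{1,1} = 0
G(9) = mex{0,0} = 1
G(10) = mex{1,1} = 0
G(11) = mex{0,0} = 1
G(12) = mex{1,1} = 0
G(13) = mex{0,0} = 1
G(14) = mex{1,1} = 0
G(15) = mex{0,0} = 1
G(16) = mex{1,1} = 0
G(17) = mex{0,0} = 1
G(18) = mex{1,1} = 0
G(19) = mex{0,0} = 1
G(20) = mex{1,1} = 0
G(21) = mex{0,0} = 1
G(22) = mex{1,1} = 0
G(23) = mex{0,0} = 1
G(24) = mex{1,1} = 0
G(25) = mex{0,0} = 1
G(26) = mex{1,1} = 0
G(27) = mex{0,0} = 1
G(28) = mex{1,1} = 0
G(29) = mex{0,0} = 1
G(30) = mex{1,1} = 0
G(31) = mex{0,0} = 1
G(32) = mex{1,1} = 0

0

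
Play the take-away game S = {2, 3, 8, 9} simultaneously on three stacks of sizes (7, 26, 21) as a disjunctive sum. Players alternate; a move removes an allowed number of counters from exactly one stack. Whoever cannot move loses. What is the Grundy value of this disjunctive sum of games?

All stacks use S = {2, 3, 8, 9}:
G(0) = 0
G(1) = mex{} = 0
G(2) = mex{0} = 1
G(3) = mex{0,0} = 1
G(4) = mex{1,0} = 2
G(5) = mex{1,1} = 0
G(6) = mex{2,1} = 0
G(7) = mex{0,2} = 1
G(8) = mex{0,0,0} = 1
G(9) = mex{1,0,0,0} = 2
G(10) = mex{1,1,1,0} = 2
G(11) = mex{2,1,1,1} = 0
G(12) = mex{2,2,2,1} = 0
G(13) = mex{0,2,0,2} = 1
G(14) = mex{0,0,0,0} = 1
G(15) = mex{1,0,1,0} = 2
G(16) = mex{1,1,1,1} = 0
G(17) = mex{2,1,2,1} = 0
G(18) = mex{0,2,2,2} = 1
G(19) = mex{0,0,0,2} = 1
G(20) = mex{1,0,0,0} = 2
G(21) = mex{1,1,1,0} = 2
G(22) = mex{2,1,1,1} = 0
G(23) = mex{2,2,2,1} = 0
G(24) = mex{0,2,0,2} = 1
G(25) = mex{0,0,0,0} = 1
G(26) = mex{1,0,1,0} = 2
Stack A: G(7) = 1.
Stack B: G(26) = 2.
Stack C: G(21) = 2.
Combined Grundy value = 1 ⊕ 2 ⊕ 2 = 1.

1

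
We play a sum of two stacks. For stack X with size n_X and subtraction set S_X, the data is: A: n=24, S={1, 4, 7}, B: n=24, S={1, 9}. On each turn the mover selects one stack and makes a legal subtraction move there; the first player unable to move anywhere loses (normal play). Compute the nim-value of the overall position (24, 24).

Stack A, S = {1, 4, 7}:
n :  0  1  2  3  4  5  6  7  8  9 10 11 12 13 14 15 16 17 18 19 20 21 22 23 24
G :  0  1  0  1  2  0  1  2  0  1  0  1  2  0  1  2  0  1  0  1  2  0  1  2  0
G_A(24) = 0.
Stack B, S = {1, 9}:
G(0) = 0
G(1) = mex{0} = 1
G(2) = mex{1} = 0
G(3) = mex{0} = 1
G(4) = mex{1} = 0
G(5) = mex{0} = 1
G(6) = mex{1} = 0
G(7) = mex{0} = 1
G(8) = mex{1} = 0
G(9) = mex{0,0} = 1
G(10) = mex{1,1} = 0
G(11) = mex{0,0} = 1
G(12) = mex{1,1} = 0
G(13) = mex{0,0} = 1
G(14) = mex{1,1} = 0
G(15) = mex{0,0} = 1
G(16) = mex{1,1} = 0
G(17) = mex{0,0} = 1
G(18) = mex{1,1} = 0
G(19) = mex{0,0} = 1
G(20) = mex{1,1} = 0
G(21) = mex{0,0} = 1
G(22) = mex{1,1} = 0
G(23) = mex{0,0} = 1
G(24) = mex{1,1} = 0
G_B(24) = 0.
Combined Grundy value = 0 ⊕ 0 = 0.

0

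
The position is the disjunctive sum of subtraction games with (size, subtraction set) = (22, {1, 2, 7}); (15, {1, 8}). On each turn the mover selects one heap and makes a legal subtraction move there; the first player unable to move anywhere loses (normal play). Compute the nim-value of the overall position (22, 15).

Heap A, S = {1, 2, 7}:
G(0) = 0
G(1) = mex{0} = 1
G(2) = mex{1,0} = 2
G(3) = mex{2,1} = 0
G(4) = mex{0,2} = 1
G(5) = mex{1,0} = 2
G(6) = mex{2,1} = 0
G(7) = mex{0,2,0} = 1
G(8) = mex{1,0,1} = 2
G(9) = mex{2,1,2} = 0
G(10) = mex{0,2,0} = 1
G(11) = mex{1,0,1} = 2
G(12) = mex{2,1,2} = 0
G(13) = mex{0,2,0} = 1
G(14) = mex{1,0,1} = 2
G(15) = mex{2,1,2} = 0
G(16) = mex{0,2,0} = 1
G(17) = mex{1,0,1} = 2
G(18) = mex{2,1,2} = 0
G(19) = mex{0,2,0} = 1
G(20) = mex{1,0,1} = 2
G(21) = mex{2,1,2} = 0
G(22) = mex{0,2,0} = 1
G_A(22) = 1.
Heap B, S = {1, 8}:
n :  0  1  2  3  4  5  6  7  8  9 10 11 12 13 14 15
G :  0  1  0  1  0  1  0  1  2  0  1  0  1  0  1  0
G_B(15) = 0.
Combined Grundy value = 1 ⊕ 0 = 1.

1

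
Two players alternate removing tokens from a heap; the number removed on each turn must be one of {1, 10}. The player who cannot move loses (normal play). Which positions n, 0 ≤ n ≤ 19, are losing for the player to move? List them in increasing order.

0, 2, 4, 6, 8, 11, 13, 15, 17, 19

n :  0  1  2  3  4  5  6  7  8  9 10 11 12 13 14 15 16 17 18 19
G :  0  1  0  1  0  1  0  1  0  1  2  0  1  0  1  0  1  0  1  0
P-positions are exactly the n with G(n) = 0.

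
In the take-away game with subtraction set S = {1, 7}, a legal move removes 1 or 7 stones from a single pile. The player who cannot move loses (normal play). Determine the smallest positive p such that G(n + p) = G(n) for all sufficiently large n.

2

G(0) = 0
G(1) = mex{0} = 1
G(2) = mex{1} = 0
G(3) = mex{0} = 1
G(4) = mex{1} = 0
G(5) = mex{0} = 1
G(6) = mex{1} = 0
G(7) = mex{0,0} = 1
G(8) = mex{1,1} = 0
G(9) = mex{0,0} = 1
G(10) = mex{1,1} = 0
G(11) = mex{0,0} = 1
G(12) = mex{1,1} = 0
G(13) = mex{0,0} = 1
G(14) = mex{1,1} = 0
G(n+2) = G(n) holds for n = 0,…,6 (a full window of length max(S) = 7), so the sequence is purely periodic with period 2.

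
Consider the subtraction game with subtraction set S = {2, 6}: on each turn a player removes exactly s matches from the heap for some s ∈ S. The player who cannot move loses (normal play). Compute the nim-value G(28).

n :  0  1  2  3  4  5  6  7  8  9 10 11 12 13 14 15 16 17 18 19 20 21 22 23 24 25 26 27 28
G :  0  0  1  1  0  0  1  1  0  0  1  1  0  0  1  1  0  0  1  1  0  0  1  1  0  0  1  1  0

0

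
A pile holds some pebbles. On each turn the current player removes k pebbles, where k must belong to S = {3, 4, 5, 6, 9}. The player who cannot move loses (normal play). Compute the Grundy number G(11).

3

n :  0  1  2  3  4  5  6  7  8  9 10 11
G :  0  0  0  1  1  1  2  2  2  3  3  3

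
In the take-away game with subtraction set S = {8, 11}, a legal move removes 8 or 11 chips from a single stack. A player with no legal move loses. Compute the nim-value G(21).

0

G(0) = 0
G(1) = mex{} = 0
G(2) = mex{} = 0
G(3) = mex{} = 0
G(4) = mex{} = 0
G(5) = mex{} = 0
G(6) = mex{} = 0
G(7) = mex{} = 0
G(8) = mex{0} = 1
G(9) = mex{0} = 1
G(10) = mex{0} = 1
G(11) = mex{0,0} = 1
G(12) = mex{0,0} = 1
G(13) = mex{0,0} = 1
G(14) = mex{0,0} = 1
G(15) = mex{0,0} = 1
G(16) = mex{1,0} = 2
G(17) = mex{1,0} = 2
G(18) = mex{1,0} = 2
G(19) = mex{1,1} = 0
G(20) = mex{1,1} = 0
G(21) = mex{1,1} = 0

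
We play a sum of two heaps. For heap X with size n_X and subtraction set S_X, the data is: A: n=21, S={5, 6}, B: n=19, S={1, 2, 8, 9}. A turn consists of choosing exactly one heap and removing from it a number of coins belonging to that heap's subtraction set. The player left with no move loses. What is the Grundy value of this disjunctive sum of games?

1

Heap A, S = {5, 6}:
n :  0  1  2  3  4  5  6  7  8  9 10 11 12 13 14 15 16 17 18 19 20 21
G :  0  0  0  0  0  1  1  1  1  1  2  0  0  0  0  0  1  1  1  1  1  2
G_A(21) = 2.
Heap B, S = {1, 2, 8, 9}:
n :  0  1  2  3  4  5  6  7  8  9 10 11 12 13 14 15 16 17 18 19
G :  0  1  2  0  1  2  0  1  2  3  0  1  2  0  1  2  0  1  2  3
G_B(19) = 3.
Combined Grundy value = 2 ⊕ 3 = 1.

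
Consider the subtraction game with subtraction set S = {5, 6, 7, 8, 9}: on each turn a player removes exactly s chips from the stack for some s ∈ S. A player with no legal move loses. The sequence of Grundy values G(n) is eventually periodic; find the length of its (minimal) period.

14

n :  0  1  2  3  4  5  6  7  8  9 10 11 12 13 14 15 16 17 18 19 20 21 22 23 24 25 26 27 28 29
G :  0  0  0  0  0  1  1  1  1  1  2  2  2  2  0  0  0  0  0  1  1  1  1  1  2  2  2  2  0  0
G(n+14) = G(n) holds for n = 0,…,8 (a full window of length max(S) = 9), so the sequence is purely periodic with period 14.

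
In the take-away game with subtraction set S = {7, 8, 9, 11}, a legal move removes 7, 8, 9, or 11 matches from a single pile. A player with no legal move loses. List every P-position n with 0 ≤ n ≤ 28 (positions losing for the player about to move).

0, 1, 2, 3, 4, 5, 6, 18, 19, 20, 21, 22, 23, 24

G(0) = 0
G(1) = mex{} = 0
G(2) = mex{} = 0
G(3) = mex{} = 0
G(4) = mex{} = 0
G(5) = mex{} = 0
G(6) = mex{} = 0
G(7) = mex{0} = 1
G(8) = mex{0,0} = 1
G(9) = mex{0,0,0} = 1
G(10) = mex{0,0,0} = 1
G(11) = mex{0,0,0,0} = 1
G(12) = mex{0,0,0,0} = 1
G(13) = mex{0,0,0,0} = 1
G(14) = mex{1,0,0,0} = 2
G(15) = mex{1,1,0,0} = 2
G(16) = mex{1,1,1,0} = 2
G(17) = mex{1,1,1,0} = 2
G(18) = mex{1,1,1,1} = 0
G(19) = mex{1,1,1,1} = 0
G(20) = mex{1,1,1,1} = 0
G(21) = mex{2,1,1,1} = 0
G(22) = mex{2,2,1,1} = 0
G(23) = mex{2,2,2,1} = 0
G(24) = mex{2,2,2,1} = 0
G(25) = mex{0,2,2,2} = 1
G(26) = mex{0,0,2,2} = 1
G(27) = mex{0,0,0,2} = 1
G(28) = mex{0,0,0,2} = 1
P-positions are exactly the n with G(n) = 0.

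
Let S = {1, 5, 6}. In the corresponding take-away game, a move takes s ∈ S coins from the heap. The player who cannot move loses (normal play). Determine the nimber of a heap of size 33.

0

n :  0  1  2  3  4  5  6  7  8  9 10 11 12 13 14 15 16 17 18 19 20 21 22 23 24 25 26 27 28 29 30 31 32 33
G :  0  1  0  1  0  1  2  3  2  3  2  0  1  0  1  0  1  2  3  2  3  2  0  1  0  1  0  1  2  3  2  3  2  0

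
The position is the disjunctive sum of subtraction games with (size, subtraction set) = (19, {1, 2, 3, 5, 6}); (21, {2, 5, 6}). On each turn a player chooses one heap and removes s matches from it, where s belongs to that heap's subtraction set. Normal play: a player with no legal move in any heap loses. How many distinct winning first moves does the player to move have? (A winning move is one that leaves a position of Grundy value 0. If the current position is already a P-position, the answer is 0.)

2

Heap A, S = {1, 2, 3, 5, 6}:
G(0) = 0
G(1) = mex{0} = 1
G(2) = mex{1,0} = 2
G(3) = mex{2,1,0} = 3
G(4) = mex{3,2,1} = 0
G(5) = mex{0,3,2,0} = 1
G(6) = mex{1,0,3,1,0} = 2
G(7) = mex{2,1,0,2,1} = 3
G(8) = mex{3,2,1,3,2} = 0
G(9) = mex{0,3,2,0,3} = 1
G(10) = mex{1,0,3,1,0} = 2
G(11) = mex{2,1,0,2,1} = 3
G(12) = mex{3,2,1,3,2} = 0
G(13) = mex{0,3,2,0,3} = 1
G(14) = mex{1,0,3,1,0} = 2
G(15) = mex{2,1,0,2,1} = 3
G(16) = mex{3,2,1,3,2} = 0
G(17) = mex{0,3,2,0,3} = 1
G(18) = mex{1,0,3,1,0} = 2
G(19) = mex{2,1,0,2,1} = 3
G_A(19) = 3.
Heap B, S = {2, 5, 6}:
G(0) = 0
G(1) = mex{} = 0
G(2) = mex{0} = 1
G(3) = mex{0} = 1
G(4) = mex{1} = 0
G(5) = mex{1,0} = 2
G(6) = mex{0,0,0} = 1
G(7) = mex{2,1,0} = 3
G(8) = mex{1,1,1} = 0
G(9) = mex{3,0,1} = 2
G(10) = mex{0,2,0} = 1
G(11) = mex{2,1,2} = 0
G(12) = mex{1,3,1} = 0
G(13) = mex{0,0,3} = 1
G(14) = mex{0,2,0} = 1
G(15) = mex{1,1,2} = 0
G(16) = mex{1,0,1} = 2
G(17) = mex{0,0,0} = 1
G(18) = mex{2,1,0} = 3
G(19) = mex{1,1,1} = 0
G(20) = mex{3,0,1} = 2
G(21) = mex{0,2,0} = 1
G_B(21) = 1.
Combined Grundy value = 3 ⊕ 1 = 2.
A winning move leaves total XOR = 0, i.e. changes one component's Grundy value g to g ⊕ X where X is the current total.
Heap A: need g' = 3⊕2 = 1. Options: 19−1→G=2, 19−2→G=1, 19−3→G=0, 19−5→G=2, 19−6→G=1. Hits: 2.
Heap B: need g' = 1⊕2 = 3. Options: 21−2→G=0, 21−5→G=2, 21−6→G=0. Hits: 0.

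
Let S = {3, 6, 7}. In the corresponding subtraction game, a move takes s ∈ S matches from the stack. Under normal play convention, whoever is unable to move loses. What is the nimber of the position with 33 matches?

1

G(0) = 0
G(1) = mex{} = 0
G(2) = mex{} = 0
G(3) = mex{0} = 1
G(4) = mex{0} = 1
G(5) = mex{0} = 1
G(6) = mex{1,0} = 2
G(7) = mex{1,0,0} = 2
G(8) = mex{1,0,0} = 2
G(9) = mex{2,1,0} = 3
G(10) = mex{2,1,1} = 0
G(11) = mex{2,1,1} = 0
G(12) = mex{3,2,1} = 0
G(13) = mex{0,2,2} = 1
G(14) = mex{0,2,2} = 1
G(15) = mex{0,3,2} = 1
G(16) = mex{1,0,3} = 2
G(17) = mex{1,0,0} = 2
G(18) = mex{1,0,0} = 2
G(19) = mex{2,1,0} = 3
G(20) = mex{2,1,1} = 0
G(21) = mex{2,1,1} = 0
G(22) = mex{3,2,1} = 0
G(23) = mex{0,2,2} = 1
G(24) = mex{0,2,2} = 1
G(25) = mex{0,3,2} = 1
G(26) = mex{1,0,3} = 2
G(27) = mex{1,0,0} = 2
G(28) = mex{1,0,0} = 2
G(29) = mex{2,1,0} = 3
G(30) = mex{2,1,1} = 0
G(31) = mex{2,1,1} = 0
G(32) = mex{3,2,1} = 0
G(33) = mex{0,2,2} = 1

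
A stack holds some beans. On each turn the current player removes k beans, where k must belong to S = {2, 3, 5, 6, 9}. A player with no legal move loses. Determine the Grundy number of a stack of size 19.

G(0) = 0
G(1) = mex{} = 0
G(2) = mex{0} = 1
G(3) = mex{0,0} = 1
G(4) = mex{1,0} = 2
G(5) = mex{1,1,0} = 2
G(6) = mex{2,1,0,0} = 3
G(7) = mex{2,2,1,0} = 3
G(8) = mex{3,2,1,1} = 0
G(9) = mex{3,3,2,1,0} = 4
G(10) = mex{0,3,2,2,0} = 1
G(11) = mex{4,0,3,2,1} = 5
G(12) = mex{1,4,3,3,1} = 0
G(13) = mex{5,1,0,3,2} = 4
G(14) = mex{0,5,4,0,2} = 1
G(15) = mex{4,0,1,4,3} = 2
G(16) = mex{1,4,5,1,3} = 0
G(17) = mex{2,1,0,5,0} = 3
G(18) = mex{0,2,4,0,4} = 1
G(19) = mex{3,0,1,4,1} = 2

2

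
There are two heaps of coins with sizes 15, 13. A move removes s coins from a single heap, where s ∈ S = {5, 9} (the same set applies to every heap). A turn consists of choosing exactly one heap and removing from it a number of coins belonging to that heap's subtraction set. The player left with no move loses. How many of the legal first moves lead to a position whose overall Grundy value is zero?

All heaps use S = {5, 9}:
n :  0  1  2  3  4  5  6  7  8  9 10 11 12 13 14 15
G :  0  0  0  0  0  1  1  1  1  1  2  2  2  2  0  0
Heap A: G(15) = 0.
Heap B: G(13) = 2.
Combined Grundy value = 0 ⊕ 2 = 2.
A winning move leaves total XOR = 0, i.e. changes one component's Grundy value g to g ⊕ X where X is the current total.
Heap A: need g' = 0⊕2 = 2. Options: 15−5→G=2, 15−9→G=1. Hits: 1.
Heap B: need g' = 2⊕2 = 0. Options: 13−5→G=1, 13−9→G=0. Hits: 1.

2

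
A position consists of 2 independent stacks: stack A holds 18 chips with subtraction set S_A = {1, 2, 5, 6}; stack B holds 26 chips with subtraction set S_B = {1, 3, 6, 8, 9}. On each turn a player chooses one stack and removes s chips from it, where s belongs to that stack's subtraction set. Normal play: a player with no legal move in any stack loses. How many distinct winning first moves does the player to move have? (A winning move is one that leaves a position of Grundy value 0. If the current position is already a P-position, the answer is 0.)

Stack A, S = {1, 2, 5, 6}:
n :  0  1  2  3  4  5  6  7  8  9 10 11 12 13 14 15 16 17 18
G :  0  1  2  0  1  2  3  0  1  2  0  1  2  3  0  1  2  0  1
G_A(18) = 1.
Stack B, S = {1, 3, 6, 8, 9}:
G(0) = 0
G(1) = mex{0} = 1
G(2) = mex{1} = 0
G(3) = mex{0,0} = 1
G(4) = mex{1,1} = 0
G(5) = mex{0,0} = 1
G(6) = mex{1,1,0} = 2
G(7) = mex{2,0,1} = 3
G(8) = mex{3,1,0,0} = 2
G(9) = mex{2,2,1,1,0} = 3
G(10) = mex{3,3,0,0,1} = 2
G(11) = mex{2,2,1,1,0} = 3
G(12) = mex{3,3,2,0,1} = 4
G(13) = mex{4,2,3,1,0} = 5
G(14) = mex{5,3,2,2,1} = 0
G(15) = mex{0,4,3,3,2} = 1
G(16) = mex{1,5,2,2,3} = 0
G(17) = mex{0,0,3,3,2} = 1
G(18) = mex{1,1,4,2,3} = 0
G(19) = mex{0,0,5,3,2} = 1
G(20) = mex{1,1,0,4,3} = 2
G(21) = mex{2,0,1,5,4} = 3
G(22) = mex{3,1,0,0,5} = 2
G(23) = mex{2,2,1,1,0} = 3
G(24) = mex{3,3,0,0,1} = 2
G(25) = mex{2,2,1,1,0} = 3
G(26) = mex{3,3,2,0,1} = 4
G_B(26) = 4.
Combined Grundy value = 1 ⊕ 4 = 5.
A winning move leaves total XOR = 0, i.e. changes one component's Grundy value g to g ⊕ X where X is the current total.
Stack A: need g' = 1⊕5 = 4. Options: 18−1→G=0, 18−2→G=2, 18−5→G=3, 18−6→G=2. Hits: 0.
Stack B: need g' = 4⊕5 = 1. Options: 26−1→G=3, 26−3→G=3, 26−6→G=2, 26−8→G=0, 26−9→G=1. Hits: 1.

1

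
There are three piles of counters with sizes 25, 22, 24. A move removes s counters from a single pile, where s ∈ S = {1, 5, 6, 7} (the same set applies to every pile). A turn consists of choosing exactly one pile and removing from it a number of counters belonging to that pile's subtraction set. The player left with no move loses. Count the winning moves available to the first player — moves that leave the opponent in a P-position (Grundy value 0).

All piles use S = {1, 5, 6, 7}:
G(0) = 0
G(1) = mex{0} = 1
G(2) = mex{1} = 0
G(3) = mex{0} = 1
G(4) = mex{1} = 0
G(5) = mex{0,0} = 1
G(6) = mex{1,1,0} = 2
G(7) = mex{2,0,1,0} = 3
G(8) = mex{3,1,0,1} = 2
G(9) = mex{2,0,1,0} = 3
G(10) = mex{3,1,0,1} = 2
G(11) = mex{2,2,1,0} = 3
G(12) = mex{3,3,2,1} = 0
G(13) = mex{0,2,3,2} = 1
G(14) = mex{1,3,2,3} = 0
G(15) = mex{0,2,3,2} = 1
G(16) = mex{1,3,2,3} = 0
G(17) = mex{0,0,3,2} = 1
G(18) = mex{1,1,0,3} = 2
G(19) = mex{2,0,1,0} = 3
G(20) = mex{3,1,0,1} = 2
G(21) = mex{2,0,1,0} = 3
G(22) = mex{3,1,0,1} = 2
G(23) = mex{2,2,1,0} = 3
G(24) = mex{3,3,2,1} = 0
G(25) = mex{0,2,3,2} = 1
Pile A: G(25) = 1.
Pile B: G(22) = 2.
Pile C: G(24) = 0.
Combined Grundy value = 1 ⊕ 2 ⊕ 0 = 3.
A winning move leaves total XOR = 0, i.e. changes one component's Grundy value g to g ⊕ X where X is the current total.
Pile A: need g' = 1⊕3 = 2. Options: 25−1→G=0, 25−5→G=2, 25−6→G=3, 25−7→G=2. Hits: 2.
Pile B: need g' = 2⊕3 = 1. Options: 22−1→G=3, 22−5→G=1, 22−6→G=0, 22−7→G=1. Hits: 2.
Pile C: need g' = 0⊕3 = 3. Options: 24−1→G=3, 24−5→G=3, 24−6→G=2, 24−7→G=1. Hits: 2.

6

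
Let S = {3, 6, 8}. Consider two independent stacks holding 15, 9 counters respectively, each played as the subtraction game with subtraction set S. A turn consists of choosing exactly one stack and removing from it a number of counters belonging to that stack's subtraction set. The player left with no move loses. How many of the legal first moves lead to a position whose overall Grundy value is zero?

All stacks use S = {3, 6, 8}:
G(0) = 0
G(1) = mex{} = 0
G(2) = mex{} = 0
G(3) = mex{0} = 1
G(4) = mex{0} = 1
G(5) = mex{0} = 1
G(6) = mex{1,0} = 2
G(7) = mex{1,0} = 2
G(8) = mex{1,0,0} = 2
G(9) = mex{2,1,0} = 3
G(10) = mex{2,1,0} = 3
G(11) = mex{2,1,1} = 0
G(12) = mex{3,2,1} = 0
G(13) = mex{3,2,1} = 0
G(14) = mex{0,2,2} = 1
G(15) = mex{0,3,2} = 1
Stack A: G(15) = 1.
Stack B: G(9) = 3.
Combined Grundy value = 1 ⊕ 3 = 2.
A winning move leaves total XOR = 0, i.e. changes one component's Grundy value g to g ⊕ X where X is the current total.
Stack A: need g' = 1⊕2 = 3. Options: 15−3→G=0, 15−6→G=3, 15−8→G=2. Hits: 1.
Stack B: need g' = 3⊕2 = 1. Options: 9−3→G=2, 9−6→G=1, 9−8→G=0. Hits: 1.

2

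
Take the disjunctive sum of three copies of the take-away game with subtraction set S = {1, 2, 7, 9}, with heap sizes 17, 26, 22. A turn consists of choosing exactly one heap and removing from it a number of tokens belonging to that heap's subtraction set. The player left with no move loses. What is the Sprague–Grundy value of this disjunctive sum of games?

1

All heaps use S = {1, 2, 7, 9}:
G(0) = 0
G(1) = mex{0} = 1
G(2) = mex{1,0} = 2
G(3) = mex{2,1} = 0
G(4) = mex{0,2} = 1
G(5) = mex{1,0} = 2
G(6) = mex{2,1} = 0
G(7) = mex{0,2,0} = 1
G(8) = mex{1,0,1} = 2
G(9) = mex{2,1,2,0} = 3
G(10) = mex{3,2,0,1} = 4
G(11) = mex{4,3,1,2} = 0
G(12) = mex{0,4,2,0} = 1
G(13) = mex{1,0,0,1} = 2
G(14) = mex{2,1,1,2} = 0
G(15) = mex{0,2,2,0} = 1
G(16) = mex{1,0,3,1} = 2
G(17) = mex{2,1,4,2} = 0
G(18) = mex{0,2,0,3} = 1
G(19) = mex{1,0,1,4} = 2
G(20) = mex{2,1,2,0} = 3
G(21) = mex{3,2,0,1} = 4
G(22) = mex{4,3,1,2} = 0
G(23) = mex{0,4,2,0} = 1
G(24) = mex{1,0,0,1} = 2
G(25) = mex{2,1,1,2} = 0
G(26) = mex{0,2,2,0} = 1
Heap A: G(17) = 0.
Heap B: G(26) = 1.
Heap C: G(22) = 0.
Combined Grundy value = 0 ⊕ 1 ⊕ 0 = 1.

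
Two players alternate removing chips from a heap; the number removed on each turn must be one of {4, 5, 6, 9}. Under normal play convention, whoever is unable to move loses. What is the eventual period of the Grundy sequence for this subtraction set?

n :  0  1  2  3  4  5  6  7  8  9 10 11 12 13 14 15 16 17 18 19 20 21 22 23 24 25 26 27
G :  0  0  0  0  1  1  1  1  2  2  2  2  3  0  0  0  0  1  1  1  1  2  2  2  2  3  0  0
G(n+13) = G(n) holds for n = 0,…,8 (a full window of length max(S) = 9), so the sequence is purely periodic with period 13.

13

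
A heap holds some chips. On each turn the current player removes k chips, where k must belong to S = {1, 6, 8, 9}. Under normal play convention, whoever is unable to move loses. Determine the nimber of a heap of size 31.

0

G(0) = 0
G(1) = mex{0} = 1
G(2) = mex{1} = 0
G(3) = mex{0} = 1
G(4) = mex{1} = 0
G(5) = mex{0} = 1
G(6) = mex{1,0} = 2
G(7) = mex{2,1} = 0
G(8) = mex{0,0,0} = 1
G(9) = mex{1,1,1,0} = 2
G(10) = mex{2,0,0,1} = 3
G(11) = mex{3,1,1,0} = 2
G(12) = mex{2,2,0,1} = 3
G(13) = mex{3,0,1,0} = 2
G(14) = mex{2,1,2,1} = 0
G(15) = mex{0,2,0,2} = 1
G(16) = mex{1,3,1,0} = 2
G(17) = mex{2,2,2,1} = 0
G(18) = mex{0,3,3,2} = 1
G(19) = mex{1,2,2,3} = 0
G(20) = mex{0,0,3,2} = 1
G(21) = mex{1,1,2,3} = 0
G(22) = mex{0,2,0,2} = 1
G(23) = mex{1,0,1,0} = 2
G(24) = mex{2,1,2,1} = 0
G(25) = mex{0,0,0,2} = 1
G(26) = mex{1,1,1,0} = 2
G(27) = mex{2,0,0,1} = 3
G(28) = mex{3,1,1,0} = 2
G(29) = mex{2,2,0,1} = 3
G(30) = mex{3,0,1,0} = 2
G(31) = mex{2,1,2,1} = 0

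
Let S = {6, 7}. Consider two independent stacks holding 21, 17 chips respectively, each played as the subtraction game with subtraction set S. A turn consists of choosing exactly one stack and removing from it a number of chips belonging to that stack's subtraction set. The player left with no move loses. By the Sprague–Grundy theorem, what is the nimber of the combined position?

1

All stacks use S = {6, 7}:
G(0) = 0
G(1) = mex{} = 0
G(2) = mex{} = 0
G(3) = mex{} = 0
G(4) = mex{} = 0
G(5) = mex{} = 0
G(6) = mex{0} = 1
G(7) = mex{0,0} = 1
G(8) = mex{0,0} = 1
G(9) = mex{0,0} = 1
G(10) = mex{0,0} = 1
G(11) = mex{0,0} = 1
G(12) = mex{1,0} = 2
G(13) = mex{1,1} = 0
G(14) = mex{1,1} = 0
G(15) = mex{1,1} = 0
G(16) = mex{1,1} = 0
G(17) = mex{1,1} = 0
G(18) = mex{2,1} = 0
G(19) = mex{0,2} = 1
G(20) = mex{0,0} = 1
G(21) = mex{0,0} = 1
Stack A: G(21) = 1.
Stack B: G(17) = 0.
Combined Grundy value = 1 ⊕ 0 = 1.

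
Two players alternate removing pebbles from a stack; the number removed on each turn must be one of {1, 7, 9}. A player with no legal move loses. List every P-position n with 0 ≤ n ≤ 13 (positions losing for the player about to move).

n :  0  1  2  3  4  5  6  7  8  9 10 11 12 13
G :  0  1  0  1  0  1  0  1  0  1  0  1  0  1
P-positions are exactly the n with G(n) = 0.

0, 2, 4, 6, 8, 10, 12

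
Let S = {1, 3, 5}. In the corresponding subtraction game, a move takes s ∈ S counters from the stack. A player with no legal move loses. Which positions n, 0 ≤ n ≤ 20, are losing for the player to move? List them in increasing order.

0, 2, 4, 6, 8, 10, 12, 14, 16, 18, 20

G(0) = 0
G(1) = mex{0} = 1
G(2) = mex{1} = 0
G(3) = mex{0,0} = 1
G(4) = mex{1,1} = 0
G(5) = mex{0,0,0} = 1
G(6) = mex{1,1,1} = 0
G(7) = mex{0,0,0} = 1
G(8) = mex{1,1,1} = 0
G(9) = mex{0,0,0} = 1
G(10) = mex{1,1,1} = 0
G(11) = mex{0,0,0} = 1
G(12) = mex{1,1,1} = 0
G(13) = mex{0,0,0} = 1
G(14) = mex{1,1,1} = 0
G(15) = mex{0,0,0} = 1
G(16) = mex{1,1,1} = 0
G(17) = mex{0,0,0} = 1
G(18) = mex{1,1,1} = 0
G(19) = mex{0,0,0} = 1
G(20) = mex{1,1,1} = 0
P-positions are exactly the n with G(n) = 0.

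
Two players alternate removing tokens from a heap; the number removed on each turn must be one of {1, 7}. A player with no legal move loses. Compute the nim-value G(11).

1

n :  0  1  2  3  4  5  6  7  8  9 10 11
G :  0  1  0  1  0  1  0  1  0  1  0  1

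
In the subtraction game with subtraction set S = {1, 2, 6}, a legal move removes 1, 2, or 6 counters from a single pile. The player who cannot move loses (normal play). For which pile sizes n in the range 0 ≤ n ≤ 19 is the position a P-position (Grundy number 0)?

n :  0  1  2  3  4  5  6  7  8  9 10 11 12 13 14 15 16 17 18 19
G :  0  1  2  0  1  2  3  0  1  2  0  1  2  3  0  1  2  0  1  2
P-positions are exactly the n with G(n) = 0.

0, 3, 7, 10, 14, 17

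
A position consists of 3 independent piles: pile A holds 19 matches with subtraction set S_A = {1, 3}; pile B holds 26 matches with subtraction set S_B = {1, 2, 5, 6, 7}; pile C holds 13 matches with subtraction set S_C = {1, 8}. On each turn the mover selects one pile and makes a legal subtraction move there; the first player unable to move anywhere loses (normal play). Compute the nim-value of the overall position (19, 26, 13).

Pile A, S = {1, 3}:
G(0) = 0
G(1) = mex{0} = 1
G(2) = mex{1} = 0
G(3) = mex{0,0} = 1
G(4) = mex{1,1} = 0
G(5) = mex{0,0} = 1
G(6) = mex{1,1} = 0
G(7) = mex{0,0} = 1
G(8) = mex{1,1} = 0
G(9) = mex{0,0} = 1
G(10) = mex{1,1} = 0
G(11) = mex{0,0} = 1
G(12) = mex{1,1} = 0
G(13) = mex{0,0} = 1
G(14) = mex{1,1} = 0
G(15) = mex{0,0} = 1
G(16) = mex{1,1} = 0
G(17) = mex{0,0} = 1
G(18) = mex{1,1} = 0
G(19) = mex{0,0} = 1
G_A(19) = 1.
Pile B, S = {1, 2, 5, 6, 7}:
n :  0  1  2  3  4  5  6  7  8  9 10 11 12 13 14 15 16 17 18 19 20 21 22 23 24 25 26
G :  0  1  2  0  1  2  3  4  5  3  4  0  1  2  0  1  2  3  4  5  3  4  0  1  2  0  1
G_B(26) = 1.
Pile C, S = {1, 8}:
G(0) = 0
G(1) = mex{0} = 1
G(2) = mex{1} = 0
G(3) = mex{0} = 1
G(4) = mex{1} = 0
G(5) = mex{0} = 1
G(6) = mex{1} = 0
G(7) = mex{0} = 1
G(8) = mex{1,0} = 2
G(9) = mex{2,1} = 0
G(10) = mex{0,0} = 1
G(11) = mex{1,1} = 0
G(12) = mex{0,0} = 1
G(13) = mex{1,1} = 0
G_C(13) = 0.
Combined Grundy value = 1 ⊕ 1 ⊕ 0 = 0.

0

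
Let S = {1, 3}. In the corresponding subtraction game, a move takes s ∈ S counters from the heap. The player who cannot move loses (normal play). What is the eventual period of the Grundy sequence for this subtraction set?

G(0) = 0
G(1) = mex{0} = 1
G(2) = mex{1} = 0
G(3) = mex{0,0} = 1
G(4) = mex{1,1} = 0
G(5) = mex{0,0} = 1
G(6) = mex{1,1} = 0
G(7) = mex{0,0} = 1
G(8) = mex{1,1} = 0
G(9) = mex{0,0} = 1
G(10) = mex{1,1} = 0
G(11) = mex{0,0} = 1
G(12) = mex{1,1} = 0
G(13) = mex{0,0} = 1
G(14) = mex{1,1} = 0
G(n+2) = G(n) holds for n = 0,…,2 (a full window of length max(S) = 3), so the sequence is purely periodic with period 2.

2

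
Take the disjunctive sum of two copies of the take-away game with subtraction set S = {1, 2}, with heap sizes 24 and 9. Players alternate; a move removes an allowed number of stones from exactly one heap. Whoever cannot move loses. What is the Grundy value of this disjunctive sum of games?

0

All heaps use S = {1, 2}:
n :  0  1  2  3  4  5  6  7  8  9 10 11 12 13 14 15 16 17 18 19 20 21 22 23 24
G :  0  1  2  0  1  2  0  1  2  0  1  2  0  1  2  0  1  2  0  1  2  0  1  2  0
Heap A: G(24) = 0.
Heap B: G(9) = 0.
Combined Grundy value = 0 ⊕ 0 = 0.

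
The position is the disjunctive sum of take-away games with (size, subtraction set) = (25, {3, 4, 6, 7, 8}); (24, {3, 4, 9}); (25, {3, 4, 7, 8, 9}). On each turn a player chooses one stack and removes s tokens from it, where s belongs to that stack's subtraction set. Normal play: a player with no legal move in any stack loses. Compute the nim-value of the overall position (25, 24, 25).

Stack A, S = {3, 4, 6, 7, 8}:
n :  0  1  2  3  4  5  6  7  8  9 10 11 12 13 14 15 16 17 18 19 20 21 22 23 24 25
G :  0  0  0  1  1  1  2  2  2  3  3  0  0  0  1  1  1  2  2  2  3  3  0  0  0  1
G_A(25) = 1.
Stack B, S = {3, 4, 9}:
G(0) = 0
G(1) = mex{} = 0
G(2) = mex{} = 0
G(3) = mex{0} = 1
G(4) = mex{0,0} = 1
G(5) = mex{0,0} = 1
G(6) = mex{1,0} = 2
G(7) = mex{1,1} = 0
G(8) = mex{1,1} = 0
G(9) = mex{2,1,0} = 3
G(10) = mex{0,2,0} = 1
G(11) = mex{0,0,0} = 1
G(12) = mex{3,0,1} = 2
G(13) = mex{1,3,1} = 0
G(14) = mex{1,1,1} = 0
G(15) = mex{2,1,2} = 0
G(16) = mex{0,2,0} = 1
G(17) = mex{0,0,0} = 1
G(18) = mex{0,0,3} = 1
G(19) = mex{1,0,1} = 2
G(20) = mex{1,1,1} = 0
G(21) = mex{1,1,2} = 0
G(22) = mex{2,1,0} = 3
G(23) = mex{0,2,0} = 1
G(24) = mex{0,0,0} = 1
G_B(24) = 1.
Stack C, S = {3, 4, 7, 8, 9}:
G(0) = 0
G(1) = mex{} = 0
G(2) = mex{} = 0
G(3) = mex{0} = 1
G(4) = mex{0,0} = 1
G(5) = mex{0,0} = 1
G(6) = mex{1,0} = 2
G(7) = mex{1,1,0} = 2
G(8) = mex{1,1,0,0} = 2
G(9) = mex{2,1,0,0,0} = 3
G(10) = mex{2,2,1,0,0} = 3
G(11) = mex{2,2,1,1,0} = 3
G(12) = mex{3,2,1,1,1} = 0
G(13) = mex{3,3,2,1,1} = 0
G(14) = mex{3,3,2,2,1} = 0
G(15) = mex{0,3,2,2,2} = 1
G(16) = mex{0,0,3,2,2} = 1
G(17) = mex{0,0,3,3,2} = 1
G(18) = mex{1,0,3,3,3} = 2
G(19) = mex{1,1,0,3,3} = 2
G(20) = mex{1,1,0,0,3} = 2
G(21) = mex{2,1,0,0,0} = 3
G(22) = mex{2,2,1,0,0} = 3
G(23) = mex{2,2,1,1,0} = 3
G(24) = mex{3,2,1,1,1} = 0
G(25) = mex{3,3,2,1,1} = 0
G_C(25) = 0.
Combined Grundy value = 1 ⊕ 1 ⊕ 0 = 0.

0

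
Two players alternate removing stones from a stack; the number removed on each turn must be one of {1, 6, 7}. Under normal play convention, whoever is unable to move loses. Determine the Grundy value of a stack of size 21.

n :  0  1  2  3  4  5  6  7  8  9 10 11 12 13 14 15 16 17 18 19 20 21
G :  0  1  0  1  0  1  2  3  2  3  2  3  0  1  0  1  0  1  2  3  2  3

3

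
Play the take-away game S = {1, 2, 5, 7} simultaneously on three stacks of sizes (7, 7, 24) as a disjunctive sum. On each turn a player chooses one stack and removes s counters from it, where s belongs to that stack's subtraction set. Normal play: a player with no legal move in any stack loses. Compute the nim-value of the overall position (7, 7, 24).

All stacks use S = {1, 2, 5, 7}:
G(0) = 0
G(1) = mex{0} = 1
G(2) = mex{1,0} = 2
G(3) = mex{2,1} = 0
G(4) = mex{0,2} = 1
G(5) = mex{1,0,0} = 2
G(6) = mex{2,1,1} = 0
G(7) = mex{0,2,2,0} = 1
G(8) = mex{1,0,0,1} = 2
G(9) = mex{2,1,1,2} = 0
G(10) = mex{0,2,2,0} = 1
G(11) = mex{1,0,0,1} = 2
G(12) = mex{2,1,1,2} = 0
G(13) = mex{0,2,2,0} = 1
G(14) = mex{1,0,0,1} = 2
G(15) = mex{2,1,1,2} = 0
G(16) = mex{0,2,2,0} = 1
G(17) = mex{1,0,0,1} = 2
G(18) = mex{2,1,1,2} = 0
G(19) = mex{0,2,2,0} = 1
G(20) = mex{1,0,0,1} = 2
G(21) = mex{2,1,1,2} = 0
G(22) = mex{0,2,2,0} = 1
G(23) = mex{1,0,0,1} = 2
G(24) = mex{2,1,1,2} = 0
Stack A: G(7) = 1.
Stack B: G(7) = 1.
Stack C: G(24) = 0.
Combined Grundy value = 1 ⊕ 1 ⊕ 0 = 0.

0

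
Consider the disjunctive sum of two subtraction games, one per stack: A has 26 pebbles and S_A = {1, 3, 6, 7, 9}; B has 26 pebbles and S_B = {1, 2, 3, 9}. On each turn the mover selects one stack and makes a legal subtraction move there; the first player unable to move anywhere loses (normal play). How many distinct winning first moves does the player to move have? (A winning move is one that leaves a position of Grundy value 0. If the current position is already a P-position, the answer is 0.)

2

Stack A, S = {1, 3, 6, 7, 9}:
G(0) = 0
G(1) = mex{0} = 1
G(2) = mex{1} = 0
G(3) = mex{0,0} = 1
G(4) = mex{1,1} = 0
G(5) = mex{0,0} = 1
G(6) = mex{1,1,0} = 2
G(7) = mex{2,0,1,0} = 3
G(8) = mex{3,1,0,1} = 2
G(9) = mex{2,2,1,0,0} = 3
G(10) = mex{3,3,0,1,1} = 2
G(11) = mex{2,2,1,0,0} = 3
G(12) = mex{3,3,2,1,1} = 0
G(13) = mex{0,2,3,2,0} = 1
G(14) = mex{1,3,2,3,1} = 0
G(15) = mex{0,0,3,2,2} = 1
G(16) = mex{1,1,2,3,3} = 0
G(17) = mex{0,0,3,2,2} = 1
G(18) = mex{1,1,0,3,3} = 2
G(19) = mex{2,0,1,0,2} = 3
G(20) = mex{3,1,0,1,3} = 2
G(21) = mex{2,2,1,0,0} = 3
G(22) = mex{3,3,0,1,1} = 2
G(23) = mex{2,2,1,0,0} = 3
G(24) = mex{3,3,2,1,1} = 0
G(25) = mex{0,2,3,2,0} = 1
G(26) = mex{1,3,2,3,1} = 0
G_A(26) = 0.
Stack B, S = {1, 2, 3, 9}:
n :  0  1  2  3  4  5  6  7  8  9 10 11 12 13 14 15 16 17 18 19 20 21 22 23 24 25 26
G :  0  1  2  3  0  1  2  3  0  1  2  3  0  1  2  3  0  1  2  3  0  1  2  3  0  1  2
G_B(26) = 2.
Combined Grundy value = 0 ⊕ 2 = 2.
A winning move leaves total XOR = 0, i.e. changes one component's Grundy value g to g ⊕ X where X is the current total.
Stack A: need g' = 0⊕2 = 2. Options: 26−1→G=1, 26−3→G=3, 26−6→G=2, 26−7→G=3, 26−9→G=1. Hits: 1.
Stack B: need g' = 2⊕2 = 0. Options: 26−1→G=1, 26−2→G=0, 26−3→G=3, 26−9→G=1. Hits: 1.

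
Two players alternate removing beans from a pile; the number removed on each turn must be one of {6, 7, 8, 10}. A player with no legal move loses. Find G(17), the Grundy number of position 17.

0

n :  0  1  2  3  4  5  6  7  8  9 10 11 12 13 14 15 16 17
G :  0  0  0  0  0  0  1  1  1  1  1  1  2  2  2  2  0  0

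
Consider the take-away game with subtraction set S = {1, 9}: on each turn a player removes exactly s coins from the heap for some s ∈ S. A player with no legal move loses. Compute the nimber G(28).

n :  0  1  2  3  4  5  6  7  8  9 10 11 12 13 14 15 16 17 18 19 20 21 22 23 24 25 26 27 28
G :  0  1  0  1  0  1  0  1  0  1  0  1  0  1  0  1  0  1  0  1  0  1  0  1  0  1  0  1  0

0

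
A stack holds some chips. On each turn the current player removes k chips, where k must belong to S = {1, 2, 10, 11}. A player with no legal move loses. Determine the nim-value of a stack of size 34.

1

n :  0  1  2  3  4  5  6  7  8  9 10 11 12 13 14 15 16 17 18 19 20 21 22 23 24 25 26 27 28 29 30 31 32 33 34
G :  0  1  2  0  1  2  0  1  2  0  1  2  0  1  2  0  1  2  0  1  2  0  1  2  0  1  2  0  1  2  0  1  2  0  1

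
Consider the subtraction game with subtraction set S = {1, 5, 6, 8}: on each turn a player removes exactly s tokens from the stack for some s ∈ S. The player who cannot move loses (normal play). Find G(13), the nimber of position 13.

0

n :  0  1  2  3  4  5  6  7  8  9 10 11 12 13
G :  0  1  0  1  0  1  2  3  2  3  2  0  1  0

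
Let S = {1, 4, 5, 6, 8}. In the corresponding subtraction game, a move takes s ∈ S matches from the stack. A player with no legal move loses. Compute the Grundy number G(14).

G(0) = 0
G(1) = mex{0} = 1
G(2) = mex{1} = 0
G(3) = mex{0} = 1
G(4) = mex{1,0} = 2
G(5) = mex{2,1,0} = 3
G(6) = mex{3,0,1,0} = 2
G(7) = mex{2,1,0,1} = 3
G(8) = mex{3,2,1,0,0} = 4
G(9) = mex{4,3,2,1,1} = 0
G(10) = mex{0,2,3,2,0} = 1
G(11) = mex{1,3,2,3,1} = 0
G(12) = mex{0,4,3,2,2} = 1
G(13) = mex{1,0,4,3,3} = 2
G(14) = mex{2,1,0,4,2} = 3

3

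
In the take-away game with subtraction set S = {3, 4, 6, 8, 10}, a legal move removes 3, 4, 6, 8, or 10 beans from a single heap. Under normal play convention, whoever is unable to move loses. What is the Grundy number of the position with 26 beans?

0

n :  0  1  2  3  4  5  6  7  8  9 10 11 12 13 14 15 16 17 18 19 20 21 22 23 24 25 26
G :  0  0  0  1  1  1  2  2  2  3  3  3  4  0  0  0  1  1  1  2  2  2  3  3  3  4  0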